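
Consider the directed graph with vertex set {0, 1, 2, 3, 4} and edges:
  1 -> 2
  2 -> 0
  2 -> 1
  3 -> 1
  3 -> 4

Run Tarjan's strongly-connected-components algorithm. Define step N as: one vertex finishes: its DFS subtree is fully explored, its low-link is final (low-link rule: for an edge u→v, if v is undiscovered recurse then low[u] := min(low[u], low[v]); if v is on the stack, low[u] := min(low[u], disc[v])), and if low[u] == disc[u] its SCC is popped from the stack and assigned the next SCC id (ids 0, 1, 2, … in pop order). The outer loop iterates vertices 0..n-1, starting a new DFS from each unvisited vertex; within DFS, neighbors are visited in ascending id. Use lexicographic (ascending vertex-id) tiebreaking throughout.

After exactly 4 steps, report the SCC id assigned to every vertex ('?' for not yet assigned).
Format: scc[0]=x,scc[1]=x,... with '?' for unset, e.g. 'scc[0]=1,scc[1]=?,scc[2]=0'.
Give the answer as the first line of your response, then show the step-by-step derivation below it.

scc[0]=0,scc[1]=1,scc[2]=1,scc[3]=?,scc[4]=2

step 1: low=(low[0]=0,low[1]=?,low[2]=?,low[3]=?,low[4]=?); scc=(scc[0]=0,scc[1]=?,scc[2]=?,scc[3]=?,scc[4]=?)
step 2: low=(low[0]=0,low[1]=1,low[2]=1,low[3]=?,low[4]=?); scc=(scc[0]=0,scc[1]=?,scc[2]=?,scc[3]=?,scc[4]=?)
step 3: low=(low[0]=0,low[1]=1,low[2]=1,low[3]=?,low[4]=?); scc=(scc[0]=0,scc[1]=1,scc[2]=1,scc[3]=?,scc[4]=?)
step 4: low=(low[0]=0,low[1]=1,low[2]=1,low[3]=3,low[4]=4); scc=(scc[0]=0,scc[1]=1,scc[2]=1,scc[3]=?,scc[4]=2)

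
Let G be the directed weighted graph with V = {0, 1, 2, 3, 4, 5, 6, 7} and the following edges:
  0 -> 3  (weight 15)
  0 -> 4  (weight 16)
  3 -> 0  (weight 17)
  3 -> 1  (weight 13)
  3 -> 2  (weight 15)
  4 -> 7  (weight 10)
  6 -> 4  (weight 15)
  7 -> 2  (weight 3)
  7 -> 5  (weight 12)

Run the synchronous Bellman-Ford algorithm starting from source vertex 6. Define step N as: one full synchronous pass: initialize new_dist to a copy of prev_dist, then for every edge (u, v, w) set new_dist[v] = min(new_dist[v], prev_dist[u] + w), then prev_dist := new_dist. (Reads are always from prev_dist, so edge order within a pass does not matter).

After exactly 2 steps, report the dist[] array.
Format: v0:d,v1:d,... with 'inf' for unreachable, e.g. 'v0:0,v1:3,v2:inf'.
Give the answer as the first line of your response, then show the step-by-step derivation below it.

v0:inf,v1:inf,v2:inf,v3:inf,v4:15,v5:inf,v6:0,v7:25

step 1: dist = v0:inf,v1:inf,v2:inf,v3:inf,v4:15,v5:inf,v6:0,v7:inf
step 2: dist = v0:inf,v1:inf,v2:inf,v3:inf,v4:15,v5:inf,v6:0,v7:25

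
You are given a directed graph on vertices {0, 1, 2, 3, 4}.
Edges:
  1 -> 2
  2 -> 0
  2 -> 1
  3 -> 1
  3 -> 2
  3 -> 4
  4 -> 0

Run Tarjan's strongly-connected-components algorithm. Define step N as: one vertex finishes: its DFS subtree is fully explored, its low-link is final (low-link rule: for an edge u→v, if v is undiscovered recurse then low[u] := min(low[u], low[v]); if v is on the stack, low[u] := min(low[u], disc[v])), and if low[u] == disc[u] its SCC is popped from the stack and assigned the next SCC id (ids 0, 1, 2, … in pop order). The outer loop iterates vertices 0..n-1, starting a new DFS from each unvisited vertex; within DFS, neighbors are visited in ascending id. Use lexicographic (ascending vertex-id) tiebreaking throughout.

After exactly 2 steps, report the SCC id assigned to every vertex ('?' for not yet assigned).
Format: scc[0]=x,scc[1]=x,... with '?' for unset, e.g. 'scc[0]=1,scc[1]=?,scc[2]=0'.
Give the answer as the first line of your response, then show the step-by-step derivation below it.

scc[0]=0,scc[1]=?,scc[2]=?,scc[3]=?,scc[4]=?

step 1: low=(low[0]=0,low[1]=?,low[2]=?,low[3]=?,low[4]=?); scc=(scc[0]=0,scc[1]=?,scc[2]=?,scc[3]=?,scc[4]=?)
step 2: low=(low[0]=0,low[1]=1,low[2]=1,low[3]=?,low[4]=?); scc=(scc[0]=0,scc[1]=?,scc[2]=?,scc[3]=?,scc[4]=?)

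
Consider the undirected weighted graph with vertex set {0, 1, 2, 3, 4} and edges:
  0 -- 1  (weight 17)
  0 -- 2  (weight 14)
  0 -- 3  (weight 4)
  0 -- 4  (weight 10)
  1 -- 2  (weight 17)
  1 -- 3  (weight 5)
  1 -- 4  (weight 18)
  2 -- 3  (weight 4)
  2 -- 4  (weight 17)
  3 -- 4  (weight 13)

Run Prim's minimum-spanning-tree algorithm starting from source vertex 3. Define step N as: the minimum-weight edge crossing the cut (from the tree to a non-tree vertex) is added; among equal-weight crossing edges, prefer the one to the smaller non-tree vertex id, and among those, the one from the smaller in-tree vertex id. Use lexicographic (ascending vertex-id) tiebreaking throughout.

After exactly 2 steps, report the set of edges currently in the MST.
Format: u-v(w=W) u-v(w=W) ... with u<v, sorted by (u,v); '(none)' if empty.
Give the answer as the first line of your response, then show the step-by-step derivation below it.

0-3(w=4) 2-3(w=4)

step 1: add edge 0-3 (w=4); MST = {0-3(w=4)}
step 2: add edge 2-3 (w=4); MST = {0-3(w=4) 2-3(w=4)}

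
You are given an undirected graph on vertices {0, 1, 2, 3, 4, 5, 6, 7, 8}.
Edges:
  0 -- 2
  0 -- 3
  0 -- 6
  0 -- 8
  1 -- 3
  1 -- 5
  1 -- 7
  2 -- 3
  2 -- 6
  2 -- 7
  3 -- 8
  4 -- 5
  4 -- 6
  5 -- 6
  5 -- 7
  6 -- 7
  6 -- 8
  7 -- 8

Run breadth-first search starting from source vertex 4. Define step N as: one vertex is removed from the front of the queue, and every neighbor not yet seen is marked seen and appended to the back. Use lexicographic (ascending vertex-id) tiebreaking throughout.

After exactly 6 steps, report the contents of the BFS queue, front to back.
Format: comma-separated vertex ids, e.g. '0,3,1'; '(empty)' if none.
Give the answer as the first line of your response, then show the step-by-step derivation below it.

2,8,3

step 1: dequeue 4; queue=[5,6]; order=4
step 2: dequeue 5; queue=[6,1,7]; order=4,5
step 3: dequeue 6; queue=[1,7,0,2,8]; order=4,5,6
step 4: dequeue 1; queue=[7,0,2,8,3]; order=4,5,6,1
step 5: dequeue 7; queue=[0,2,8,3]; order=4,5,6,1,7
step 6: dequeue 0; queue=[2,8,3]; order=4,5,6,1,7,0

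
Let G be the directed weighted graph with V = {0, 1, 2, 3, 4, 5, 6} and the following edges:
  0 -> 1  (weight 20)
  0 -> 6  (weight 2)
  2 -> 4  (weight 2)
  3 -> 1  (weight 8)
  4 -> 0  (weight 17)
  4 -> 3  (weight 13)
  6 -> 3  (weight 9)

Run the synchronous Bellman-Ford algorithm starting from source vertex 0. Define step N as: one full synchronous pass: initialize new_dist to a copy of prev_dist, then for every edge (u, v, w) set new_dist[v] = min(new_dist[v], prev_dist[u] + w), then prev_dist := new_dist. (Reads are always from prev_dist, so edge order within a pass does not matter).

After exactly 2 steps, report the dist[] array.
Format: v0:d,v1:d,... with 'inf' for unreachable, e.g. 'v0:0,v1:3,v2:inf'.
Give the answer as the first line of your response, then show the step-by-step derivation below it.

v0:0,v1:20,v2:inf,v3:11,v4:inf,v5:inf,v6:2

step 1: dist = v0:0,v1:20,v2:inf,v3:inf,v4:inf,v5:inf,v6:2
step 2: dist = v0:0,v1:20,v2:inf,v3:11,v4:inf,v5:inf,v6:2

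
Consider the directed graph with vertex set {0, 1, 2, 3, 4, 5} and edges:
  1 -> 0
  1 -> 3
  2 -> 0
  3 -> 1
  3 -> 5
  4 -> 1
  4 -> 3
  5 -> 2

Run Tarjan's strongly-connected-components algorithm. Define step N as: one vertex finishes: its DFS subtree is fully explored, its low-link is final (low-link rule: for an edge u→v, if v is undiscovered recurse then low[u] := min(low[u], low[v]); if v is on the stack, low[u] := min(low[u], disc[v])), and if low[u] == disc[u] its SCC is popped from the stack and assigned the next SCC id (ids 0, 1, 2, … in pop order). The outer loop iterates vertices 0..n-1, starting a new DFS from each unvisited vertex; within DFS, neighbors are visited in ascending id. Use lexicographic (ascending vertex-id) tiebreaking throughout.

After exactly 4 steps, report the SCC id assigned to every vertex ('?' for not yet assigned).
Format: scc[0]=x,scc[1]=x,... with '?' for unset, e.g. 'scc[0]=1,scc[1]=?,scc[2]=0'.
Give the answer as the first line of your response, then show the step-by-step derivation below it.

scc[0]=0,scc[1]=?,scc[2]=1,scc[3]=?,scc[4]=?,scc[5]=2

step 1: low=(low[0]=0,low[1]=?,low[2]=?,low[3]=?,low[4]=?,low[5]=?); scc=(scc[0]=0,scc[1]=?,scc[2]=?,scc[3]=?,scc[4]=?,scc[5]=?)
step 2: low=(low[0]=0,low[1]=1,low[2]=4,low[3]=1,low[4]=?,low[5]=3); scc=(scc[0]=0,scc[1]=?,scc[2]=1,scc[3]=?,scc[4]=?,scc[5]=?)
step 3: low=(low[0]=0,low[1]=1,low[2]=4,low[3]=1,low[4]=?,low[5]=3); scc=(scc[0]=0,scc[1]=?,scc[2]=1,scc[3]=?,scc[4]=?,scc[5]=2)
step 4: low=(low[0]=0,low[1]=1,low[2]=4,low[3]=1,low[4]=?,low[5]=3); scc=(scc[0]=0,scc[1]=?,scc[2]=1,scc[3]=?,scc[4]=?,scc[5]=2)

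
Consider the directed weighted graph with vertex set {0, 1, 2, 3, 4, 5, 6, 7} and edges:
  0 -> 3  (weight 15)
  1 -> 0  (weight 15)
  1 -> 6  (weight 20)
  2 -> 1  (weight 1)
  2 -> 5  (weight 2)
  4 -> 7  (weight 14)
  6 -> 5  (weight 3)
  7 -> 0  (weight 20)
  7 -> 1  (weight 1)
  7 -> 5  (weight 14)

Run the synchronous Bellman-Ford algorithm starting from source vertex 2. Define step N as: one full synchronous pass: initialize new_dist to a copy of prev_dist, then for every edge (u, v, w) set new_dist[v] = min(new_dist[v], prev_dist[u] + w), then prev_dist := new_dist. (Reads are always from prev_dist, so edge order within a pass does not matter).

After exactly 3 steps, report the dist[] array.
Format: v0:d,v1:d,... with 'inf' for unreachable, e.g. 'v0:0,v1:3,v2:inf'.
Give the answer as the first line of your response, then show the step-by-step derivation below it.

v0:16,v1:1,v2:0,v3:31,v4:inf,v5:2,v6:21,v7:inf

step 1: dist = v0:inf,v1:1,v2:0,v3:inf,v4:inf,v5:2,v6:inf,v7:inf
step 2: dist = v0:16,v1:1,v2:0,v3:inf,v4:inf,v5:2,v6:21,v7:inf
step 3: dist = v0:16,v1:1,v2:0,v3:31,v4:inf,v5:2,v6:21,v7:inf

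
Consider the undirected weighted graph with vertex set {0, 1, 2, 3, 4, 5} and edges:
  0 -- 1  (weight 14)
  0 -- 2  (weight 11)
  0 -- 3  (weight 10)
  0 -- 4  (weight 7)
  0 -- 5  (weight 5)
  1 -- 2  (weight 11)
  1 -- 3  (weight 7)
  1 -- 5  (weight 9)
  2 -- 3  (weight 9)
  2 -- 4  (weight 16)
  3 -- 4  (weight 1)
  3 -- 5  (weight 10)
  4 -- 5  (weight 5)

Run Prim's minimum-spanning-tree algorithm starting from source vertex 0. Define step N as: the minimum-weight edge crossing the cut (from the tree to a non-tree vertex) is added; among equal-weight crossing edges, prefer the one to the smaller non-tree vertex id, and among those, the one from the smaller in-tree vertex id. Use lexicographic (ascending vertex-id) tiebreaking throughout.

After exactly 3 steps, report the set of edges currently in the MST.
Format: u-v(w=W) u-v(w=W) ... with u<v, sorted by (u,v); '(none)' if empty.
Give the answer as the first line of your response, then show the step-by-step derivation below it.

0-5(w=5) 3-4(w=1) 4-5(w=5)

step 1: add edge 0-5 (w=5); MST = {0-5(w=5)}
step 2: add edge 4-5 (w=5); MST = {0-5(w=5) 4-5(w=5)}
step 3: add edge 3-4 (w=1); MST = {0-5(w=5) 3-4(w=1) 4-5(w=5)}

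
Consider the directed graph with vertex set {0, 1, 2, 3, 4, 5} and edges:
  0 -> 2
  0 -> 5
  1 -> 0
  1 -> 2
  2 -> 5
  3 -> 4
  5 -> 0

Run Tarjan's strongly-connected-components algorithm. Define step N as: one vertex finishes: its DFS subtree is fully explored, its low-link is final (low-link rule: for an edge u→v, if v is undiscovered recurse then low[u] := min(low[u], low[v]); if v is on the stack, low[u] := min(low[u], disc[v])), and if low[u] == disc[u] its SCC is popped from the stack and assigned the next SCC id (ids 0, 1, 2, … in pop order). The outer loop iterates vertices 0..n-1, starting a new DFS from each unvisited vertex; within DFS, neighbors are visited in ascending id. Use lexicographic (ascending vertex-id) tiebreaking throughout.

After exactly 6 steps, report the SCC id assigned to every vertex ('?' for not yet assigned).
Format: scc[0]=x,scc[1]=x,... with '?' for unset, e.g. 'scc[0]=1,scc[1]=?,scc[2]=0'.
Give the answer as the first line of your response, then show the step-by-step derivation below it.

scc[0]=0,scc[1]=1,scc[2]=0,scc[3]=3,scc[4]=2,scc[5]=0

step 1: low=(low[0]=0,low[1]=?,low[2]=1,low[3]=?,low[4]=?,low[5]=0); scc=(scc[0]=?,scc[1]=?,scc[2]=?,scc[3]=?,scc[4]=?,scc[5]=?)
step 2: low=(low[0]=0,low[1]=?,low[2]=0,low[3]=?,low[4]=?,low[5]=0); scc=(scc[0]=?,scc[1]=?,scc[2]=?,scc[3]=?,scc[4]=?,scc[5]=?)
step 3: low=(low[0]=0,low[1]=?,low[2]=0,low[3]=?,low[4]=?,low[5]=0); scc=(scc[0]=0,scc[1]=?,scc[2]=0,scc[3]=?,scc[4]=?,scc[5]=0)
step 4: low=(low[0]=0,low[1]=3,low[2]=0,low[3]=?,low[4]=?,low[5]=0); scc=(scc[0]=0,scc[1]=1,scc[2]=0,scc[3]=?,scc[4]=?,scc[5]=0)
step 5: low=(low[0]=0,low[1]=3,low[2]=0,low[3]=4,low[4]=5,low[5]=0); scc=(scc[0]=0,scc[1]=1,scc[2]=0,scc[3]=?,scc[4]=2,scc[5]=0)
step 6: low=(low[0]=0,low[1]=3,low[2]=0,low[3]=4,low[4]=5,low[5]=0); scc=(scc[0]=0,scc[1]=1,scc[2]=0,scc[3]=3,scc[4]=2,scc[5]=0)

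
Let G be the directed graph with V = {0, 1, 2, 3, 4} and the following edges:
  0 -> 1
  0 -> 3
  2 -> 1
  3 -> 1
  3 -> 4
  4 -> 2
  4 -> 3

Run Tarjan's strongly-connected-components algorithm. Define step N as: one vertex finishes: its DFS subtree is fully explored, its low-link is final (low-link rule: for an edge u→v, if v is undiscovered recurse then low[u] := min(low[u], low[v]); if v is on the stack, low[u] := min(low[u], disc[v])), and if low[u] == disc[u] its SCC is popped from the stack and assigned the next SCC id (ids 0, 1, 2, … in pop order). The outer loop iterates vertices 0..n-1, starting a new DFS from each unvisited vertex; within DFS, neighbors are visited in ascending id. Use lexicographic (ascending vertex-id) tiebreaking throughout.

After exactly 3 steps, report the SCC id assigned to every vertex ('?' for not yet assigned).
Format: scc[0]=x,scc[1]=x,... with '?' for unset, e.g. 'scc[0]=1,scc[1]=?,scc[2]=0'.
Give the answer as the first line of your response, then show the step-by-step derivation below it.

scc[0]=?,scc[1]=0,scc[2]=1,scc[3]=?,scc[4]=?

step 1: low=(low[0]=0,low[1]=1,low[2]=?,low[3]=?,low[4]=?); scc=(scc[0]=?,scc[1]=0,scc[2]=?,scc[3]=?,scc[4]=?)
step 2: low=(low[0]=0,low[1]=1,low[2]=4,low[3]=2,low[4]=3); scc=(scc[0]=?,scc[1]=0,scc[2]=1,scc[3]=?,scc[4]=?)
step 3: low=(low[0]=0,low[1]=1,low[2]=4,low[3]=2,low[4]=2); scc=(scc[0]=?,scc[1]=0,scc[2]=1,scc[3]=?,scc[4]=?)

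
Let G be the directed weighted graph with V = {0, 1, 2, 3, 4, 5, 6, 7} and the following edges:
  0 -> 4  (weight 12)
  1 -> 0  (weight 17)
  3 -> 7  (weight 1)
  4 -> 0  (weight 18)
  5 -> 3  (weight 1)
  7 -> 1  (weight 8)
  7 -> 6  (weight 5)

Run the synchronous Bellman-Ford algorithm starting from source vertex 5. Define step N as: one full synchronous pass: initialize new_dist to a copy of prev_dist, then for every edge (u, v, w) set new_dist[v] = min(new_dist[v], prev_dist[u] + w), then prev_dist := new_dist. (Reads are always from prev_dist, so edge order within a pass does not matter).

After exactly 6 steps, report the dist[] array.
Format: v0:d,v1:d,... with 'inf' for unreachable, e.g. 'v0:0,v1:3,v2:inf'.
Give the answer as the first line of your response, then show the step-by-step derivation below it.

v0:27,v1:10,v2:inf,v3:1,v4:39,v5:0,v6:7,v7:2

step 1: dist = v0:inf,v1:inf,v2:inf,v3:1,v4:inf,v5:0,v6:inf,v7:inf
step 2: dist = v0:inf,v1:inf,v2:inf,v3:1,v4:inf,v5:0,v6:inf,v7:2
step 3: dist = v0:inf,v1:10,v2:inf,v3:1,v4:inf,v5:0,v6:7,v7:2
step 4: dist = v0:27,v1:10,v2:inf,v3:1,v4:inf,v5:0,v6:7,v7:2
step 5: dist = v0:27,v1:10,v2:inf,v3:1,v4:39,v5:0,v6:7,v7:2
step 6: dist = v0:27,v1:10,v2:inf,v3:1,v4:39,v5:0,v6:7,v7:2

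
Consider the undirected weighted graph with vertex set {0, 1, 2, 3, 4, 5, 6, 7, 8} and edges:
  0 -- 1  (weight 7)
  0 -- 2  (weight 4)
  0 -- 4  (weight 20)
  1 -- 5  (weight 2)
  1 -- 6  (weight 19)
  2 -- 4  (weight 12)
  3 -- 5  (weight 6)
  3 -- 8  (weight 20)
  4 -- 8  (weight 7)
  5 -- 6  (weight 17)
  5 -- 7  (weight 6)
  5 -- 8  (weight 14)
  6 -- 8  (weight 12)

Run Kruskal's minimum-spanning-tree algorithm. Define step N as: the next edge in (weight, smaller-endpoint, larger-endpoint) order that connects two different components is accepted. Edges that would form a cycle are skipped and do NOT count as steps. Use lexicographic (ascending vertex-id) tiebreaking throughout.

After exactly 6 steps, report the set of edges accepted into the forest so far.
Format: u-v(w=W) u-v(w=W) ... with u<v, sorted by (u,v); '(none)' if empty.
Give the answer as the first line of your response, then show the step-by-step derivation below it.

0-1(w=7) 0-2(w=4) 1-5(w=2) 3-5(w=6) 4-8(w=7) 5-7(w=6)

step 1: add edge 1-5 (w=2); MST = {1-5(w=2)}
step 2: add edge 0-2 (w=4); MST = {0-2(w=4) 1-5(w=2)}
step 3: add edge 3-5 (w=6); MST = {0-2(w=4) 1-5(w=2) 3-5(w=6)}
step 4: add edge 5-7 (w=6); MST = {0-2(w=4) 1-5(w=2) 3-5(w=6) 5-7(w=6)}
step 5: add edge 0-1 (w=7); MST = {0-1(w=7) 0-2(w=4) 1-5(w=2) 3-5(w=6) 5-7(w=6)}
step 6: add edge 4-8 (w=7); MST = {0-1(w=7) 0-2(w=4) 1-5(w=2) 3-5(w=6) 4-8(w=7) 5-7(w=6)}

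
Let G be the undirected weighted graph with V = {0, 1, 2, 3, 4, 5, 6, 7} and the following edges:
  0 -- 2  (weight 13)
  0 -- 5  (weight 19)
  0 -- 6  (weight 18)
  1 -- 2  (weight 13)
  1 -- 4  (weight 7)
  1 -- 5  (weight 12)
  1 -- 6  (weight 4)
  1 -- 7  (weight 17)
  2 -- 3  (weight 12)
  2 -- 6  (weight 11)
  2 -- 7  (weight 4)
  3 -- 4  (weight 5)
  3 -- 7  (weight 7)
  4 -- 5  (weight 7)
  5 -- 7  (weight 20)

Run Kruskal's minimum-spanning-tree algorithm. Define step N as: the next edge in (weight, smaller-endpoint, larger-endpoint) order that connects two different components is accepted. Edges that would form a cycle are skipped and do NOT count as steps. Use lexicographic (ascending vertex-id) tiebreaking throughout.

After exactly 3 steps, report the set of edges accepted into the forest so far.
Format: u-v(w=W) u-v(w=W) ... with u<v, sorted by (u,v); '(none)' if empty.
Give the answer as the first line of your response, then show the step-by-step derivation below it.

1-6(w=4) 2-7(w=4) 3-4(w=5)

step 1: add edge 1-6 (w=4); MST = {1-6(w=4)}
step 2: add edge 2-7 (w=4); MST = {1-6(w=4) 2-7(w=4)}
step 3: add edge 3-4 (w=5); MST = {1-6(w=4) 2-7(w=4) 3-4(w=5)}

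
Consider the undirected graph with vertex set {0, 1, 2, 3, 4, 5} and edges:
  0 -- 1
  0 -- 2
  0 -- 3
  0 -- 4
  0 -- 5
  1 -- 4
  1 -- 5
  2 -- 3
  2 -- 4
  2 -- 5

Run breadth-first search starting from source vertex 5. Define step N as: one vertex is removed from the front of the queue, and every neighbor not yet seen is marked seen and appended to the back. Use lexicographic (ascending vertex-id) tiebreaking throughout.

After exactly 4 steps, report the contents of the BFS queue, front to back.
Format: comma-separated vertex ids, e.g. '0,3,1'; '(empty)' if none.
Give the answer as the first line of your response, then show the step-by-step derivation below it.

3,4

step 1: dequeue 5; queue=[0,1,2]; order=5
step 2: dequeue 0; queue=[1,2,3,4]; order=5,0
step 3: dequeue 1; queue=[2,3,4]; order=5,0,1
step 4: dequeue 2; queue=[3,4]; order=5,0,1,2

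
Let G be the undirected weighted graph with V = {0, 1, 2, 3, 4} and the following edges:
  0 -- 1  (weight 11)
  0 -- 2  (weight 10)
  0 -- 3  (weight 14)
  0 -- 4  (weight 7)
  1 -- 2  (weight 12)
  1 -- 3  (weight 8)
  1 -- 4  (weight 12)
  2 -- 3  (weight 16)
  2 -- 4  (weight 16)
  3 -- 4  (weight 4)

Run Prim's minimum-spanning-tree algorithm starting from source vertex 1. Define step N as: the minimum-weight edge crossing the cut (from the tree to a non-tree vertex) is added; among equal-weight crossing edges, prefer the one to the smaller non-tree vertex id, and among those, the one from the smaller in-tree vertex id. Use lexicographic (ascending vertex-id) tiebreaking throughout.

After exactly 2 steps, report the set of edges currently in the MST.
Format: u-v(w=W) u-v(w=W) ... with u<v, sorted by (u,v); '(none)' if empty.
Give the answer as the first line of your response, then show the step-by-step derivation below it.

1-3(w=8) 3-4(w=4)

step 1: add edge 1-3 (w=8); MST = {1-3(w=8)}
step 2: add edge 3-4 (w=4); MST = {1-3(w=8) 3-4(w=4)}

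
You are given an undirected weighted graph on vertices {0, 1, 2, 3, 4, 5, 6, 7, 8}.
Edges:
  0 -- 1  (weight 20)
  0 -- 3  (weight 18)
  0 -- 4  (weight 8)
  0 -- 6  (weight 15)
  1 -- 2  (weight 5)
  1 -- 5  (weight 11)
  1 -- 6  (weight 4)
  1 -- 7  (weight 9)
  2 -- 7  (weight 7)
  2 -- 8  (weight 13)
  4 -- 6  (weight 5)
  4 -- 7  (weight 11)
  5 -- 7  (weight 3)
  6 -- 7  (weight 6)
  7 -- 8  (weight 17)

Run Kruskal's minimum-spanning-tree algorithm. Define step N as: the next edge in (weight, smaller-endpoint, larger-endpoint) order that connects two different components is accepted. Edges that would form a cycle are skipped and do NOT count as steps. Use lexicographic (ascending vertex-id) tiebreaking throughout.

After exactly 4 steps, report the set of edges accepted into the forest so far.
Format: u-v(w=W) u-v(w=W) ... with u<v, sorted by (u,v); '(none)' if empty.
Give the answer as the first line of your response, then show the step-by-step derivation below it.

1-2(w=5) 1-6(w=4) 4-6(w=5) 5-7(w=3)

step 1: add edge 5-7 (w=3); MST = {5-7(w=3)}
step 2: add edge 1-6 (w=4); MST = {1-6(w=4) 5-7(w=3)}
step 3: add edge 1-2 (w=5); MST = {1-2(w=5) 1-6(w=4) 5-7(w=3)}
step 4: add edge 4-6 (w=5); MST = {1-2(w=5) 1-6(w=4) 4-6(w=5) 5-7(w=3)}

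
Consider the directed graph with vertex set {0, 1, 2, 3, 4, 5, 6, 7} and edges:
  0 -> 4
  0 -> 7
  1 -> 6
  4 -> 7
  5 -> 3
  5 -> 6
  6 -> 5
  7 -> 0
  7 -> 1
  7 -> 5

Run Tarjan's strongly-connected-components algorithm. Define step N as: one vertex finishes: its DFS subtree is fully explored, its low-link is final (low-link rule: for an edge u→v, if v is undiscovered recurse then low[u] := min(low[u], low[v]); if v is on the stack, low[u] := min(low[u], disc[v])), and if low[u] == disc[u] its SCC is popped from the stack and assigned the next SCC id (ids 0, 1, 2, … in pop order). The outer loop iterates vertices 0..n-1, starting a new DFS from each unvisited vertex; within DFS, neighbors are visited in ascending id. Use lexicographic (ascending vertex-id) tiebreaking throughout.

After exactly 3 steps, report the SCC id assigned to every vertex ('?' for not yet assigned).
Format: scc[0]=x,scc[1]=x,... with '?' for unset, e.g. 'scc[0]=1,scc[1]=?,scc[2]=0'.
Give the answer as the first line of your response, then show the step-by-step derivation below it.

scc[0]=?,scc[1]=?,scc[2]=?,scc[3]=0,scc[4]=?,scc[5]=1,scc[6]=1,scc[7]=?

step 1: low=(low[0]=0,low[1]=3,low[2]=?,low[3]=6,low[4]=1,low[5]=5,low[6]=4,low[7]=0); scc=(scc[0]=?,scc[1]=?,scc[2]=?,scc[3]=0,scc[4]=?,scc[5]=?,scc[6]=?,scc[7]=?)
step 2: low=(low[0]=0,low[1]=3,low[2]=?,low[3]=6,low[4]=1,low[5]=4,low[6]=4,low[7]=0); scc=(scc[0]=?,scc[1]=?,scc[2]=?,scc[3]=0,scc[4]=?,scc[5]=?,scc[6]=?,scc[7]=?)
step 3: low=(low[0]=0,low[1]=3,low[2]=?,low[3]=6,low[4]=1,low[5]=4,low[6]=4,low[7]=0); scc=(scc[0]=?,scc[1]=?,scc[2]=?,scc[3]=0,scc[4]=?,scc[5]=1,scc[6]=1,scc[7]=?)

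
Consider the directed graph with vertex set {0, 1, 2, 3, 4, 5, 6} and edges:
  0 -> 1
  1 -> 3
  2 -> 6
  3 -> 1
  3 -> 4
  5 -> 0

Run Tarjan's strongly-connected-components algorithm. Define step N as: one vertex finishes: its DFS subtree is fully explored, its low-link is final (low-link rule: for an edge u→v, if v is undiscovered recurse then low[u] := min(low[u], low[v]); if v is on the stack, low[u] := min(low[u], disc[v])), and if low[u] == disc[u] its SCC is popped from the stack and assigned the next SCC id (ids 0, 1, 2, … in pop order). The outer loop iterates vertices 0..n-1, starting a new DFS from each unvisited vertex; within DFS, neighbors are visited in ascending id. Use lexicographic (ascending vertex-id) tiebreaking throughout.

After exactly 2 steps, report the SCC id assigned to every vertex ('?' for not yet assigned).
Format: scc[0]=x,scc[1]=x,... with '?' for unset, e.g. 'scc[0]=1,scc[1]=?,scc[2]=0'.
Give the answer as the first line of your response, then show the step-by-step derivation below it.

scc[0]=?,scc[1]=?,scc[2]=?,scc[3]=?,scc[4]=0,scc[5]=?,scc[6]=?

step 1: low=(low[0]=0,low[1]=1,low[2]=?,low[3]=1,low[4]=3,low[5]=?,low[6]=?); scc=(scc[0]=?,scc[1]=?,scc[2]=?,scc[3]=?,scc[4]=0,scc[5]=?,scc[6]=?)
step 2: low=(low[0]=0,low[1]=1,low[2]=?,low[3]=1,low[4]=3,low[5]=?,low[6]=?); scc=(scc[0]=?,scc[1]=?,scc[2]=?,scc[3]=?,scc[4]=0,scc[5]=?,scc[6]=?)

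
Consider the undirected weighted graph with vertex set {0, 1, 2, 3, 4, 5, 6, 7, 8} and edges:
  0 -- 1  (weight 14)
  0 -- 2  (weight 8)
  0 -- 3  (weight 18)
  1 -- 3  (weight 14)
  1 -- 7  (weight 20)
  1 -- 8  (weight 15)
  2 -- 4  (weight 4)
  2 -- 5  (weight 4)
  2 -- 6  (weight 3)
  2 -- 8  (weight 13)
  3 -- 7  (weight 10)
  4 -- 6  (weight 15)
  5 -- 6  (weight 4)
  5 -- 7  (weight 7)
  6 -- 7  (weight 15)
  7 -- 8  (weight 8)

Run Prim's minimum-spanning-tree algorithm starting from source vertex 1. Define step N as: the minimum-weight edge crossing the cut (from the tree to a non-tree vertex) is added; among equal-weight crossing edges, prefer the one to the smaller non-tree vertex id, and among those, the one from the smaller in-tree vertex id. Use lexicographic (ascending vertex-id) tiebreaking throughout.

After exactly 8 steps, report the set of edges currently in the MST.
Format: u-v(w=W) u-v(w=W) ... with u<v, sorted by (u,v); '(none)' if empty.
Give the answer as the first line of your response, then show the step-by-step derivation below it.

0-1(w=14) 0-2(w=8) 2-4(w=4) 2-5(w=4) 2-6(w=3) 3-7(w=10) 5-7(w=7) 7-8(w=8)

step 1: add edge 0-1 (w=14); MST = {0-1(w=14)}
step 2: add edge 0-2 (w=8); MST = {0-1(w=14) 0-2(w=8)}
step 3: add edge 2-6 (w=3); MST = {0-1(w=14) 0-2(w=8) 2-6(w=3)}
step 4: add edge 2-4 (w=4); MST = {0-1(w=14) 0-2(w=8) 2-4(w=4) 2-6(w=3)}
step 5: add edge 2-5 (w=4); MST = {0-1(w=14) 0-2(w=8) 2-4(w=4) 2-5(w=4) 2-6(w=3)}
step 6: add edge 5-7 (w=7); MST = {0-1(w=14) 0-2(w=8) 2-4(w=4) 2-5(w=4) 2-6(w=3) 5-7(w=7)}
step 7: add edge 7-8 (w=8); MST = {0-1(w=14) 0-2(w=8) 2-4(w=4) 2-5(w=4) 2-6(w=3) 5-7(w=7) 7-8(w=8)}
step 8: add edge 3-7 (w=10); MST = {0-1(w=14) 0-2(w=8) 2-4(w=4) 2-5(w=4) 2-6(w=3) 3-7(w=10) 5-7(w=7) 7-8(w=8)}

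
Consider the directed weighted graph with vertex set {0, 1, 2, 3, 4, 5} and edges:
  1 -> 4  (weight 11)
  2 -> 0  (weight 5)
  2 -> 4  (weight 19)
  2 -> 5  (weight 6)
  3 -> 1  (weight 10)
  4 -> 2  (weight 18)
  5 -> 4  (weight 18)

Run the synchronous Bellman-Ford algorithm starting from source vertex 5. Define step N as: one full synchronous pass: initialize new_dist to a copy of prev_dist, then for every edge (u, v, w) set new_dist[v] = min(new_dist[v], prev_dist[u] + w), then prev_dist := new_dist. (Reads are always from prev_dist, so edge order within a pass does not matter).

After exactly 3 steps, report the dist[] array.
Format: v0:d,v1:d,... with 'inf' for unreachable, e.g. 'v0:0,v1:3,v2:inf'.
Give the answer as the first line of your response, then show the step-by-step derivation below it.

v0:41,v1:inf,v2:36,v3:inf,v4:18,v5:0

step 1: dist = v0:inf,v1:inf,v2:inf,v3:inf,v4:18,v5:0
step 2: dist = v0:inf,v1:inf,v2:36,v3:inf,v4:18,v5:0
step 3: dist = v0:41,v1:inf,v2:36,v3:inf,v4:18,v5:0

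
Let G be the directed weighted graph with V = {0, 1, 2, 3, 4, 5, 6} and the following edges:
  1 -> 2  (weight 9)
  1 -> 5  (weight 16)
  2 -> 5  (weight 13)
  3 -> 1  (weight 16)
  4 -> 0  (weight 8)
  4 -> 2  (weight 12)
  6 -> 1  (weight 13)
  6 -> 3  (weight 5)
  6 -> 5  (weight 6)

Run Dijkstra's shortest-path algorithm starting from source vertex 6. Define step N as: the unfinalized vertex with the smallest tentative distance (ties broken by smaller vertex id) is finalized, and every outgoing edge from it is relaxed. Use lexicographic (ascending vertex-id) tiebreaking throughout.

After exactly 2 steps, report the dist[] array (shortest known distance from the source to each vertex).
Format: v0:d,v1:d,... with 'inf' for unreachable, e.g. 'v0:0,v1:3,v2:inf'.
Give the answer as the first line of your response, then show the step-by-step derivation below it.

v0:inf,v1:13,v2:inf,v3:5,v4:inf,v5:6,v6:0

step 1: dist = v0:inf,v1:13,v2:inf,v3:5,v4:inf,v5:6,v6:0
step 2: dist = v0:inf,v1:13,v2:inf,v3:5,v4:inf,v5:6,v6:0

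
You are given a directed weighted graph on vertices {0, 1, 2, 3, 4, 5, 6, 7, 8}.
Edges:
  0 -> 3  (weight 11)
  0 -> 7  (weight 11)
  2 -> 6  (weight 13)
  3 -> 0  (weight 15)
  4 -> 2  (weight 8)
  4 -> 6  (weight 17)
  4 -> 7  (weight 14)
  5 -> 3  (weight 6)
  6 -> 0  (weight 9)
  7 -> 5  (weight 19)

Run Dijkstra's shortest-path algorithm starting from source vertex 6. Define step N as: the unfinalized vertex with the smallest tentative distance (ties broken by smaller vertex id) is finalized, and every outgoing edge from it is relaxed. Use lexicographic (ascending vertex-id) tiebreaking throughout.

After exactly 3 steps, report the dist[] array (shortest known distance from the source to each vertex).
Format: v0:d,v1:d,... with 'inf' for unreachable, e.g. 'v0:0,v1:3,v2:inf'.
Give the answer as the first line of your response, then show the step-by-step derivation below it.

v0:9,v1:inf,v2:inf,v3:20,v4:inf,v5:inf,v6:0,v7:20,v8:inf

step 1: dist = v0:9,v1:inf,v2:inf,v3:inf,v4:inf,v5:inf,v6:0,v7:inf,v8:inf
step 2: dist = v0:9,v1:inf,v2:inf,v3:20,v4:inf,v5:inf,v6:0,v7:20,v8:inf
step 3: dist = v0:9,v1:inf,v2:inf,v3:20,v4:inf,v5:inf,v6:0,v7:20,v8:inf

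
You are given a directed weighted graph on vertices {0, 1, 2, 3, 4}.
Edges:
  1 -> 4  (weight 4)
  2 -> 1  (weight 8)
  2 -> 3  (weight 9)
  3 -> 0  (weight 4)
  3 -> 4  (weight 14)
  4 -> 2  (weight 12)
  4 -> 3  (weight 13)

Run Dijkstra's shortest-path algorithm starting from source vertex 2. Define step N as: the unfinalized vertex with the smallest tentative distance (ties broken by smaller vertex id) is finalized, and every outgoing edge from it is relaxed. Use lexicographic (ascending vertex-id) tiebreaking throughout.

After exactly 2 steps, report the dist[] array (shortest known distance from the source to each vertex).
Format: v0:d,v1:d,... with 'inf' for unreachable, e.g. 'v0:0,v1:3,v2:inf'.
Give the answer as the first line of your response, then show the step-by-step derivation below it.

v0:inf,v1:8,v2:0,v3:9,v4:12

step 1: dist = v0:inf,v1:8,v2:0,v3:9,v4:inf
step 2: dist = v0:inf,v1:8,v2:0,v3:9,v4:12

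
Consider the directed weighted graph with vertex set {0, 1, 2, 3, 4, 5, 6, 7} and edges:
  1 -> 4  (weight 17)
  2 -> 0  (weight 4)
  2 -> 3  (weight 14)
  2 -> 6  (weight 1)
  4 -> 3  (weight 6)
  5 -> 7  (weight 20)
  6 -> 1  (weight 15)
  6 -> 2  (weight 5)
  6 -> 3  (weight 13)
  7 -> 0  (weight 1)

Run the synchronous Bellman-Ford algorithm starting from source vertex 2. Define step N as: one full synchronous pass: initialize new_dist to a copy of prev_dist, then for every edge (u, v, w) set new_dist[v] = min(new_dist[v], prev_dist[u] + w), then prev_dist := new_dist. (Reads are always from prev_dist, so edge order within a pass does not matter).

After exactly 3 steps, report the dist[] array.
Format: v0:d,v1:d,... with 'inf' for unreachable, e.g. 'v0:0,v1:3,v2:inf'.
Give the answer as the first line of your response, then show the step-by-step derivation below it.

v0:4,v1:16,v2:0,v3:14,v4:33,v5:inf,v6:1,v7:inf

step 1: dist = v0:4,v1:inf,v2:0,v3:14,v4:inf,v5:inf,v6:1,v7:inf
step 2: dist = v0:4,v1:16,v2:0,v3:14,v4:inf,v5:inf,v6:1,v7:inf
step 3: dist = v0:4,v1:16,v2:0,v3:14,v4:33,v5:inf,v6:1,v7:inf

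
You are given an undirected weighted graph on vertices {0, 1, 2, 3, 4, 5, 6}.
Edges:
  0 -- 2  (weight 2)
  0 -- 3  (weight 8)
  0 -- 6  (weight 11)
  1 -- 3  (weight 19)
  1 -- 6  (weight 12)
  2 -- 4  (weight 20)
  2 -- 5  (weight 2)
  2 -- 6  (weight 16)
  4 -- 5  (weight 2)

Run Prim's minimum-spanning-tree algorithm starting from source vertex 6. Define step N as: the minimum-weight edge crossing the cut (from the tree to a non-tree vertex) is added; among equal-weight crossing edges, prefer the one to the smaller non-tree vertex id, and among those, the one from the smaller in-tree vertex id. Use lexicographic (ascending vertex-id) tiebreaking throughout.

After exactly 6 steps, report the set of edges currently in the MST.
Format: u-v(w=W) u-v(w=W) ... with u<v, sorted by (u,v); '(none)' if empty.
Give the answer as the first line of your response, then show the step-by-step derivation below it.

0-2(w=2) 0-3(w=8) 0-6(w=11) 1-6(w=12) 2-5(w=2) 4-5(w=2)

step 1: add edge 0-6 (w=11); MST = {0-6(w=11)}
step 2: add edge 0-2 (w=2); MST = {0-2(w=2) 0-6(w=11)}
step 3: add edge 2-5 (w=2); MST = {0-2(w=2) 0-6(w=11) 2-5(w=2)}
step 4: add edge 4-5 (w=2); MST = {0-2(w=2) 0-6(w=11) 2-5(w=2) 4-5(w=2)}
step 5: add edge 0-3 (w=8); MST = {0-2(w=2) 0-3(w=8) 0-6(w=11) 2-5(w=2) 4-5(w=2)}
step 6: add edge 1-6 (w=12); MST = {0-2(w=2) 0-3(w=8) 0-6(w=11) 1-6(w=12) 2-5(w=2) 4-5(w=2)}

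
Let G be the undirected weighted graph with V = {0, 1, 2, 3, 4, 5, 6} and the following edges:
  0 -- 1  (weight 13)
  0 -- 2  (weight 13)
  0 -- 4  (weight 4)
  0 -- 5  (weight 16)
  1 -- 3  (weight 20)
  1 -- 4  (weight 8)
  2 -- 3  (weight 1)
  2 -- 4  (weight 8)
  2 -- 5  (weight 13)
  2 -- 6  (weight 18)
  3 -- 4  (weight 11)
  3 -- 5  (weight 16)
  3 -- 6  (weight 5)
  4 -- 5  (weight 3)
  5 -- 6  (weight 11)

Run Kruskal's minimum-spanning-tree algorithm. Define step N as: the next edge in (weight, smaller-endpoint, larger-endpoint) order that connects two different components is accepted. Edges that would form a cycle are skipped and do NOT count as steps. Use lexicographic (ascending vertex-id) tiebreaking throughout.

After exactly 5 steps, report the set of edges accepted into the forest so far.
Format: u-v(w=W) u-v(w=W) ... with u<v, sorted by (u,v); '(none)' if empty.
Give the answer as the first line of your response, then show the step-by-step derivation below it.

0-4(w=4) 1-4(w=8) 2-3(w=1) 3-6(w=5) 4-5(w=3)

step 1: add edge 2-3 (w=1); MST = {2-3(w=1)}
step 2: add edge 4-5 (w=3); MST = {2-3(w=1) 4-5(w=3)}
step 3: add edge 0-4 (w=4); MST = {0-4(w=4) 2-3(w=1) 4-5(w=3)}
step 4: add edge 3-6 (w=5); MST = {0-4(w=4) 2-3(w=1) 3-6(w=5) 4-5(w=3)}
step 5: add edge 1-4 (w=8); MST = {0-4(w=4) 1-4(w=8) 2-3(w=1) 3-6(w=5) 4-5(w=3)}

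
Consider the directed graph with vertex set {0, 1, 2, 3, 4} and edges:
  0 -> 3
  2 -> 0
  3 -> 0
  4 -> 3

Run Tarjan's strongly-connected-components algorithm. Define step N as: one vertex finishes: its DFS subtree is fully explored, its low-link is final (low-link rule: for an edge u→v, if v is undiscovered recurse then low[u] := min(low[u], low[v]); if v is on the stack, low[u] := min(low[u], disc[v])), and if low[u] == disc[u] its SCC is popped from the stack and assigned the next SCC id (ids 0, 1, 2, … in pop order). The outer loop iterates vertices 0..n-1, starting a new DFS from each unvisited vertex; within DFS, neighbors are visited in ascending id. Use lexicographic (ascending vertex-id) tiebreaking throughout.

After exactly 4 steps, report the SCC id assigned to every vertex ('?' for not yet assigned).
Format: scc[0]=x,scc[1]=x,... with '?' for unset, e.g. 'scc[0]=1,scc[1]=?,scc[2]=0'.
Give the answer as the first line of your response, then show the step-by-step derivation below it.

scc[0]=0,scc[1]=1,scc[2]=2,scc[3]=0,scc[4]=?

step 1: low=(low[0]=0,low[1]=?,low[2]=?,low[3]=0,low[4]=?); scc=(scc[0]=?,scc[1]=?,scc[2]=?,scc[3]=?,scc[4]=?)
step 2: low=(low[0]=0,low[1]=?,low[2]=?,low[3]=0,low[4]=?); scc=(scc[0]=0,scc[1]=?,scc[2]=?,scc[3]=0,scc[4]=?)
step 3: low=(low[0]=0,low[1]=2,low[2]=?,low[3]=0,low[4]=?); scc=(scc[0]=0,scc[1]=1,scc[2]=?,scc[3]=0,scc[4]=?)
step 4: low=(low[0]=0,low[1]=2,low[2]=3,low[3]=0,low[4]=?); scc=(scc[0]=0,scc[1]=1,scc[2]=2,scc[3]=0,scc[4]=?)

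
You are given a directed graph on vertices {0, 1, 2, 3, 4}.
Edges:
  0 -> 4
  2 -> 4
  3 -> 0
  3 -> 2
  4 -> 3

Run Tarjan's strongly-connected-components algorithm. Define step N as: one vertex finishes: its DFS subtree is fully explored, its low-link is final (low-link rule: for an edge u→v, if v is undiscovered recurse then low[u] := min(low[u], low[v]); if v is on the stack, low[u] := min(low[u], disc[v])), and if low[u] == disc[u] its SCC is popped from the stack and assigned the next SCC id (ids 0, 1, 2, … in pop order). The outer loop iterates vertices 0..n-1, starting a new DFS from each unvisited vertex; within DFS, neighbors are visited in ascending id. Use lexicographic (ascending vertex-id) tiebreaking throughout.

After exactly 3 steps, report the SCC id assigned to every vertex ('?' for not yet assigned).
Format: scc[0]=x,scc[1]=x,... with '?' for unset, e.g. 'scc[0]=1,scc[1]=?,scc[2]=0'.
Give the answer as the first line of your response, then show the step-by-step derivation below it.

scc[0]=?,scc[1]=?,scc[2]=?,scc[3]=?,scc[4]=?

step 1: low=(low[0]=0,low[1]=?,low[2]=1,low[3]=0,low[4]=1); scc=(scc[0]=?,scc[1]=?,scc[2]=?,scc[3]=?,scc[4]=?)
step 2: low=(low[0]=0,low[1]=?,low[2]=1,low[3]=0,low[4]=1); scc=(scc[0]=?,scc[1]=?,scc[2]=?,scc[3]=?,scc[4]=?)
step 3: low=(low[0]=0,low[1]=?,low[2]=1,low[3]=0,low[4]=0); scc=(scc[0]=?,scc[1]=?,scc[2]=?,scc[3]=?,scc[4]=?)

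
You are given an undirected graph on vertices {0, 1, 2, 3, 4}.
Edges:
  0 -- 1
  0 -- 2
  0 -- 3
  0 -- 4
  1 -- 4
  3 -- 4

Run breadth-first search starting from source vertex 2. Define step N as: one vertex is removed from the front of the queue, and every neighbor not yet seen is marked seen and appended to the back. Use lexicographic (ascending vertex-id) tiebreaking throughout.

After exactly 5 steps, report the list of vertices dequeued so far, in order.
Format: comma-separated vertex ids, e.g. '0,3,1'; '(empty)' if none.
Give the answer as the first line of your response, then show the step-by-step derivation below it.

2,0,1,3,4

step 1: dequeue 2; queue=[0]; order=2
step 2: dequeue 0; queue=[1,3,4]; order=2,0
step 3: dequeue 1; queue=[3,4]; order=2,0,1
step 4: dequeue 3; queue=[4]; order=2,0,1,3
step 5: dequeue 4; queue=[(empty)]; order=2,0,1,3,4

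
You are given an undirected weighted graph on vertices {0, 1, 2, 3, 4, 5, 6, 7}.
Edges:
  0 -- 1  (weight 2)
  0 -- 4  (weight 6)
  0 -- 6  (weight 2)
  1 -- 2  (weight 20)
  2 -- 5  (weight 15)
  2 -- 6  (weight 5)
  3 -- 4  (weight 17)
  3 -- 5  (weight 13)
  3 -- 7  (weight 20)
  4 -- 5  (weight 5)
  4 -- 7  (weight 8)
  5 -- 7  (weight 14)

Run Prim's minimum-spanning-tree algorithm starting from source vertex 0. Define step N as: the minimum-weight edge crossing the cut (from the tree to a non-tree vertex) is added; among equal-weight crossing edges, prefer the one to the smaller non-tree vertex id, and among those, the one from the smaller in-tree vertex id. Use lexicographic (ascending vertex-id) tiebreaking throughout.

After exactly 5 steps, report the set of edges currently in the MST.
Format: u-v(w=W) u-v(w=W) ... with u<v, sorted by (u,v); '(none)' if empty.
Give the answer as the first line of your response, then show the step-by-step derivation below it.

0-1(w=2) 0-4(w=6) 0-6(w=2) 2-6(w=5) 4-5(w=5)

step 1: add edge 0-1 (w=2); MST = {0-1(w=2)}
step 2: add edge 0-6 (w=2); MST = {0-1(w=2) 0-6(w=2)}
step 3: add edge 2-6 (w=5); MST = {0-1(w=2) 0-6(w=2) 2-6(w=5)}
step 4: add edge 0-4 (w=6); MST = {0-1(w=2) 0-4(w=6) 0-6(w=2) 2-6(w=5)}
step 5: add edge 4-5 (w=5); MST = {0-1(w=2) 0-4(w=6) 0-6(w=2) 2-6(w=5) 4-5(w=5)}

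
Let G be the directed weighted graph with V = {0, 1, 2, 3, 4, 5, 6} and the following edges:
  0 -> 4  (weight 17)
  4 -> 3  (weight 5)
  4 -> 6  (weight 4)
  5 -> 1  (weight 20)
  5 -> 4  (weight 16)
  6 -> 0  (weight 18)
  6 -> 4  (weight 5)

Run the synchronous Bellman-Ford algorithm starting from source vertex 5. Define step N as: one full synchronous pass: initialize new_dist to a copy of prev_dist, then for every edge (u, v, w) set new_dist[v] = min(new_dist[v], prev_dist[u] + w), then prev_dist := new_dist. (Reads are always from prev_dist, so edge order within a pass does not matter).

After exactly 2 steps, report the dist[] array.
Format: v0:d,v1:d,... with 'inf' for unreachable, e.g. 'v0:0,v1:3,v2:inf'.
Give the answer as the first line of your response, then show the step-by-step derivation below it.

v0:inf,v1:20,v2:inf,v3:21,v4:16,v5:0,v6:20

step 1: dist = v0:inf,v1:20,v2:inf,v3:inf,v4:16,v5:0,v6:inf
step 2: dist = v0:inf,v1:20,v2:inf,v3:21,v4:16,v5:0,v6:20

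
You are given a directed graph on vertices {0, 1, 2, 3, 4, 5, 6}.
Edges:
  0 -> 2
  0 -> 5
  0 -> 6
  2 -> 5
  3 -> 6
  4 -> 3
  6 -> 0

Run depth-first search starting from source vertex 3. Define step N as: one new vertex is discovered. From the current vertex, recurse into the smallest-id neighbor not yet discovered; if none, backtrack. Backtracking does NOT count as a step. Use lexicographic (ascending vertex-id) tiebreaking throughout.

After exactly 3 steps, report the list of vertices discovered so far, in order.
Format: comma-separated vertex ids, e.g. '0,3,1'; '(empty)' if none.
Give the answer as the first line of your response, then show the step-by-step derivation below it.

3,6,0

step 1: discover 3; path=3; order=3
step 2: discover 6; path=3>6; order=3,6
step 3: discover 0; path=3>6>0; order=3,6,0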